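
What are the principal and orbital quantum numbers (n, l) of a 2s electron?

The leading integer gives n = 2; the letter 's' means l = 0.

n = 2, l = 0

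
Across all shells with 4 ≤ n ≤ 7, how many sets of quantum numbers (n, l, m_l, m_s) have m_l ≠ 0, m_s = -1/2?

104

For each n in the range, tally the orbitals obeying m_l ≠ 0:
n=4 → 12; n=5 → 20; n=6 → 30; n=7 → 42.
Orbitals: 12 + 20 + 30 + 42 = 104. With m_s fixed to -1/2 there is one state per orbital, so 104 states.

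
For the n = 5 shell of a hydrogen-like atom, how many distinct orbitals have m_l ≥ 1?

For n = 5, l ranges over 0 … 4.
Orbitals with m_l ≥ 1, by l: l=1 → 1; l=2 → 2; l=3 → 3; l=4 → 4.
Total orbitals: 1 + 2 + 3 + 4 = 10.

10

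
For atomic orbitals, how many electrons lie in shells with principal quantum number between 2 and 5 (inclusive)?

108

Shell n has n² orbitals: 2²=4 + 3²=9 + 4²=16 + 5²=25 = 54 orbitals.
Two spin states per orbital: 2 × 54 = 108 electrons.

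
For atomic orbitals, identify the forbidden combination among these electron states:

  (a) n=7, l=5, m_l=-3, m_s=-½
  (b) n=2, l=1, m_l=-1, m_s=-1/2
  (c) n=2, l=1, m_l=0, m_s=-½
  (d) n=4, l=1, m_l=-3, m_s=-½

(d) has |m_l| = 3 > l = 1, violating −l ≤ m_l ≤ l.
The remaining sets (a), (b), (c) satisfy all four rules.

(d)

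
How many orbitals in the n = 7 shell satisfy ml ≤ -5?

3

Per l-value: l=5 → 1; l=6 → 2.
Total orbitals: 1 + 2 = 3.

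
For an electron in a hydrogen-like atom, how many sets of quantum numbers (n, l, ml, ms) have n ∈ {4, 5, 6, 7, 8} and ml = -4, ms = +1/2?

10

Treat each shell separately and count matching orbitals:
n=5 → 1; n=6 → 2; n=7 → 3; n=8 → 4.
Orbitals: 1 + 2 + 3 + 4 = 10. With ms fixed to +1/2 there is one state per orbital, so 10 states.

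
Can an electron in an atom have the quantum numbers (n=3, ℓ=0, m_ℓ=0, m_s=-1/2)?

Valid

n = 3 is a positive integer. ℓ = 0 satisfies 0 ≤ ℓ ≤ n−1 = 2. m_ℓ = 0 lies in the range −ℓ … +ℓ (here 0). m_s = -1/2 is one of ±1/2.
All four constraints are satisfied.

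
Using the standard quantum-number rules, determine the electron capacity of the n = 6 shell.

72

A shell holds 2n² electrons: 2 × 6² = 2 × 36 = 72.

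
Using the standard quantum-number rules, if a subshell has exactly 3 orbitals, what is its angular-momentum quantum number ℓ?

ℓ = 1 (p)

2ℓ+1 = 3 gives ℓ = 1.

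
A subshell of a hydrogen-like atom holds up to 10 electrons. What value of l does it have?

2(2l+1) = 10 ⇒ 2l+1 = 5 ⇒ l = 2.

l = 2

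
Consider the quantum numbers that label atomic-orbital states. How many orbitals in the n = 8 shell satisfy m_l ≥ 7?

Go through l = 0, …, 7 (the values permitted for n = 8).
Contributions: l=7 → 1.
Total orbitals: 1.

1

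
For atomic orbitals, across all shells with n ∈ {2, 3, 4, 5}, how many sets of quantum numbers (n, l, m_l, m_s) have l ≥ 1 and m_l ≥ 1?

Treat each shell separately and count matching orbitals:
n=2 → 1; n=3 → 3; n=4 → 6; n=5 → 10.
Orbitals: 1 + 3 + 6 + 10 = 20. Including both spin states (m_s = ±1/2) gives 2 × 20 = 40 states.

40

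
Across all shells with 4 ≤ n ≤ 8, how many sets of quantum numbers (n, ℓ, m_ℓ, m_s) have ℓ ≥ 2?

340

Count contributing orbitals for each principal shell:
n=4 → 12; n=5 → 21; n=6 → 32; n=7 → 45; n=8 → 60.
Orbitals: 12 + 21 + 32 + 45 + 60 = 170. Including both spin states (m_s = ±1/2) gives 2 × 170 = 340 states.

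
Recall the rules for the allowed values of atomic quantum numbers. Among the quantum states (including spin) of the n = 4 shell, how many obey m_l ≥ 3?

The (l, m_l) pairs meeting m_l ≥ 3 give: l=3 → 1.
Orbitals: 1. Each orbital carries two spin states, so 1 × 2 = 2 states.

2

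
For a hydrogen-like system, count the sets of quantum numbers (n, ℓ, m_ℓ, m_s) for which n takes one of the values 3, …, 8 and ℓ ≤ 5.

Count contributing orbitals for each principal shell:
n=3 → 9; n=4 → 16; n=5 → 25; n=6 → 36; n=7 → 36; n=8 → 36.
Orbitals: 9 + 16 + 25 + 36 + 36 + 36 = 158. Including both spin states (m_s = ±1/2) gives 2 × 158 = 316 states.

316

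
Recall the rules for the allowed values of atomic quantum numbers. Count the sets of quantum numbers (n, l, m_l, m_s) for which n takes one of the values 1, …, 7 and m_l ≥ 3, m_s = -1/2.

20

Per-shell orbital counts meeting the constraint:
n=4 → 1; n=5 → 3; n=6 → 6; n=7 → 10.
Orbitals: 1 + 3 + 6 + 10 = 20. With m_s fixed to -1/2 there is one state per orbital, so 20 states.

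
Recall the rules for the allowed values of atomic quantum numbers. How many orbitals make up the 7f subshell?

7

A subshell has 2l+1 orbitals; with l = 3, that's 7.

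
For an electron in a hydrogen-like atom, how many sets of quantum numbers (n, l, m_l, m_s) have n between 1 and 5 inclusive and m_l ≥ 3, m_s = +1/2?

For each n in the range, tally the orbitals obeying m_l ≥ 3:
n=4 → 1; n=5 → 3.
Orbitals: 1 + 3 = 4. With m_s fixed to +1/2 there is one state per orbital, so 4 states.

4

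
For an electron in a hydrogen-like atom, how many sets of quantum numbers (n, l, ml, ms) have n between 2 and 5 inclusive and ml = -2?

Per-shell orbital counts meeting the constraint:
n=3 → 1; n=4 → 2; n=5 → 3.
Orbitals: 1 + 2 + 3 = 6. Including both spin states (ms = ±1/2) gives 2 × 6 = 12 states.

12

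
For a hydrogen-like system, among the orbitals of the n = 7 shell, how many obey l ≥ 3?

40

For n = 7, l ranges over 0 … 6.
Contributions: l=3 → 7; l=4 → 9; l=5 → 11; l=6 → 13.
Total orbitals: 7 + 9 + 11 + 13 = 40.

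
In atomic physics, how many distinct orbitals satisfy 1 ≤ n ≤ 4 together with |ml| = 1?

For each n in the range, tally the orbitals obeying |ml| = 1:
n=2 → 2; n=3 → 4; n=4 → 6.
Total orbitals: 2 + 4 + 6 = 12.

12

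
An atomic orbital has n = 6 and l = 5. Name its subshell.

l = 5 corresponds to the letter 'h', so the subshell is 6h.

6h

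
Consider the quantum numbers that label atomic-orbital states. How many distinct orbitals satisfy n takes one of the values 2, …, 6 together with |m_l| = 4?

6

Treat each shell separately and count matching orbitals:
n=5 → 2; n=6 → 4.
Total orbitals: 2 + 4 = 6.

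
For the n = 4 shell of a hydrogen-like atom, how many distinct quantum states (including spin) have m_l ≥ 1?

12

For n = 4, l ranges over 0 … 3.
Orbitals with m_l ≥ 1, by l: l=1 → 1; l=2 → 2; l=3 → 3.
Orbitals: 1 + 2 + 3 = 6. Each orbital carries two spin states, so 6 × 2 = 12 states.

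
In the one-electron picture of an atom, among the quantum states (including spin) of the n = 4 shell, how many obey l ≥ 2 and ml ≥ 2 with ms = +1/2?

For n = 4, l ranges over 0 … 3.
Per l-value: l=2 → 1; l=3 → 2.
Orbitals: 1 + 2 = 3. With ms fixed to a single value there is one state per orbital, giving 3 states.

3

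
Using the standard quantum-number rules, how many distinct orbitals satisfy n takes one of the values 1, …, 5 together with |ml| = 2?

Treat each shell separately and count matching orbitals:
n=3 → 2; n=4 → 4; n=5 → 6.
Total orbitals: 2 + 4 + 6 = 12.

12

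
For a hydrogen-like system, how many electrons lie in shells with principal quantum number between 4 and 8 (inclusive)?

Shell n has n² orbitals: 4²=16 + 5²=25 + 6²=36 + 7²=49 + 8²=64 = 190 orbitals.
Two spin states per orbital: 2 × 190 = 380 electrons.

380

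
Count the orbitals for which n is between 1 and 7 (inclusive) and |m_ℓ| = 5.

Work shell by shell — for each n, count the (ℓ, m_ℓ) pairs that satisfy |m_ℓ| = 5:
n=6 → 2; n=7 → 4.
Total orbitals: 2 + 4 = 6.

6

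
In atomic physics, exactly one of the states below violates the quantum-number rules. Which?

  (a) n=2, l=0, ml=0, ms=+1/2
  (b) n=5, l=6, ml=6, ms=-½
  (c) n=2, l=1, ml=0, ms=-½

(b)

(b) has l = 6 ≥ n = 5, violating 0 ≤ l ≤ n−1.
The remaining sets (a), (c) satisfy all four rules.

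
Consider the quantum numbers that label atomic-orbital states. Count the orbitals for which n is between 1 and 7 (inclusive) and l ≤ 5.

127

Count contributing orbitals for each principal shell:
n=1 → 1; n=2 → 4; n=3 → 9; n=4 → 16; n=5 → 25; n=6 → 36; n=7 → 36.
Total orbitals: 1 + 4 + 9 + 16 + 25 + 36 + 36 = 127.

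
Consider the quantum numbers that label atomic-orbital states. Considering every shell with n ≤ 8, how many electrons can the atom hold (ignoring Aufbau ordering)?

408

Total orbitals = 1² + 2² + 3² + 4² + 5² + 6² + 7² + 8² = 204. Doubling for spin gives 408 electrons.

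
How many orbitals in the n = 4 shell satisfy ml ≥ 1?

Go through l = 0, …, 3 (the values permitted for n = 4).
The (l, ml) pairs meeting ml ≥ 1 give: l=1 → 1; l=2 → 2; l=3 → 3.
Total orbitals: 1 + 2 + 3 = 6.

6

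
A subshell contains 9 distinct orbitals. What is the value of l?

l = 4 (g)

2l+1 = 9 gives l = 4.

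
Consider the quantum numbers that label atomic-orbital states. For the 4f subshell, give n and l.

n = 4, l = 3

The leading integer gives n = 4; the letter 'f' means l = 3.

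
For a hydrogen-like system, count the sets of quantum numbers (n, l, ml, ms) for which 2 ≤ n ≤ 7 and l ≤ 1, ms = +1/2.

24

Count contributing orbitals for each principal shell:
n=2 → 4; n=3 → 4; n=4 → 4; n=5 → 4; n=6 → 4; n=7 → 4.
Orbitals: 4 + 4 + 4 + 4 + 4 + 4 = 24. With ms fixed to +1/2 there is one state per orbital, so 24 states.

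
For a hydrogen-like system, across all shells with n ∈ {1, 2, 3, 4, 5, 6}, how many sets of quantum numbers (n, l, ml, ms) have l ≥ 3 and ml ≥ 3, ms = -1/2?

10

Go shell by shell, enumerating (l, ml) with l ≥ 3 and ml ≥ 3:
n=4 → 1; n=5 → 3; n=6 → 6.
Orbitals: 1 + 3 + 6 = 10. With ms fixed to -1/2 there is one state per orbital, so 10 states.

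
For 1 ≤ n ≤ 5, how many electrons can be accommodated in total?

Total orbitals = 1² + 2² + 3² + 4² + 5² = 55. Doubling for spin gives 110 electrons.

110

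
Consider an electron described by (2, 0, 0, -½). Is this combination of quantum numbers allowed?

n = 2 is a positive integer. l = 0 satisfies 0 ≤ l ≤ n−1 = 1. ml = 0 lies in the range −l … +l (here 0). ms = -1/2 is one of ±1/2.
All four constraints are satisfied.

Allowed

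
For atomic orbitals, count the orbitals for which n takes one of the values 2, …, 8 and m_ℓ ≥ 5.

Treat each shell separately and count matching orbitals:
n=6 → 1; n=7 → 3; n=8 → 6.
Total orbitals: 1 + 3 + 6 = 10.

10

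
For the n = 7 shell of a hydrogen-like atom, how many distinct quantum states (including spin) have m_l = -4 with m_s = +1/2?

3

For n = 7, l ranges over 0 … 6.
Orbitals with m_l = -4, by l: l=4 → 1; l=5 → 1; l=6 → 1.
Orbitals: 1 + 1 + 1 = 3. With m_s fixed to a single value there is one state per orbital, giving 3 states.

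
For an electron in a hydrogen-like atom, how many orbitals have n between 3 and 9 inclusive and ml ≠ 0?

238

Go shell by shell, enumerating (l, ml) with ml ≠ 0:
n=3 → 6; n=4 → 12; n=5 → 20; n=6 → 30; n=7 → 42; n=8 → 56; n=9 → 72.
Total orbitals: 6 + 12 + 20 + 30 + 42 + 56 + 72 = 238.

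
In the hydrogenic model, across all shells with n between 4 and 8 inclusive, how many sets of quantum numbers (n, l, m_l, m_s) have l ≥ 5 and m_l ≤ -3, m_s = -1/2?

22

Count contributing orbitals for each principal shell:
n=6 → 3; n=7 → 7; n=8 → 12.
Orbitals: 3 + 7 + 12 = 22. With m_s fixed to -1/2 there is one state per orbital, so 22 states.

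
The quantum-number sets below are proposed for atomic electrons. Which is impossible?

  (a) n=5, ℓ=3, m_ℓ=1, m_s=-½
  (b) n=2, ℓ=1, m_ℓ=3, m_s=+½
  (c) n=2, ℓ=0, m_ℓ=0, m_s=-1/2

(b) has |m_ℓ| = 3 > ℓ = 1, violating −ℓ ≤ m_ℓ ≤ ℓ.
The remaining sets (a), (c) satisfy all four rules.

(b)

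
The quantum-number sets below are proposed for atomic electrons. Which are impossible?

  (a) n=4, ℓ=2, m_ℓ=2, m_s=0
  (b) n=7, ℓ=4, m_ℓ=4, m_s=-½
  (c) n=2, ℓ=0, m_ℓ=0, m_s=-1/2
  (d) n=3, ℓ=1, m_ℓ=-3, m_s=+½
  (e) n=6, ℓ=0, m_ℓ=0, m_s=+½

(a) has m_s = 0, but an electron's spin must be ±1/2.
(d) has |m_ℓ| = 3 > ℓ = 1, violating −ℓ ≤ m_ℓ ≤ ℓ.
The remaining sets (b), (c), (e) satisfy all four rules.

(a) and (d)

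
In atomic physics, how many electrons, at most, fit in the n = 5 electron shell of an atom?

A shell holds 2n² electrons: 2 × 5² = 2 × 25 = 50.

50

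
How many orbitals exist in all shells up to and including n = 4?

Total orbitals = 1² + 2² + 3² + 4² = 30.

30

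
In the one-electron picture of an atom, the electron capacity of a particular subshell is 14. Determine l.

l = 3

2(2l+1) = 14 ⇒ 2l+1 = 7 ⇒ l = 3.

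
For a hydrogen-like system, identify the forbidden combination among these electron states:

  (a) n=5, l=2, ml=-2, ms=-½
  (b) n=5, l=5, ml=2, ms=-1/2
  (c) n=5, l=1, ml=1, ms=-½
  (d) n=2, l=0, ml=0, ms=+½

(b)

(b) has l = 5 ≥ n = 5, violating 0 ≤ l ≤ n−1.
The remaining sets (a), (c), (d) satisfy all four rules.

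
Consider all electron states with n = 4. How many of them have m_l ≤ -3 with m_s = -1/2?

1

Contributions: l=3 → 1.
Orbitals: 1. With m_s fixed to a single value there is one state per orbital, giving 1 state.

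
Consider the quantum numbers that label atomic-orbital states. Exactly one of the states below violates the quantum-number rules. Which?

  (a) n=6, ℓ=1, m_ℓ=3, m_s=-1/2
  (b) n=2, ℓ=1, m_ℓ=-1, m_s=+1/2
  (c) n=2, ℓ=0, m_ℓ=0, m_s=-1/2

(a)

(a) has |m_ℓ| = 3 > ℓ = 1, violating −ℓ ≤ m_ℓ ≤ ℓ.
The remaining sets (b), (c) satisfy all four rules.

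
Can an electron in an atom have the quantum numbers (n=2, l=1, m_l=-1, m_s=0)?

The spin quantum number for an electron can only be m_s = +1/2 or −1/2; m_s = 0 is not one of those.

Not allowed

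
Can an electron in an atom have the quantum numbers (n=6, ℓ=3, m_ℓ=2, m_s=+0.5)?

Valid

n = 6 is a positive integer. ℓ = 3 satisfies 0 ≤ ℓ ≤ n−1 = 5. m_ℓ = 2 lies in the range −ℓ … +ℓ (here −3 … 3). m_s = +1/2 is one of ±1/2.
All four constraints are satisfied.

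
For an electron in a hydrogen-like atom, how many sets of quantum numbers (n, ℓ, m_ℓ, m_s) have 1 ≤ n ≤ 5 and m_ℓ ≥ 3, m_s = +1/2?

Per-shell orbital counts meeting the constraint:
n=4 → 1; n=5 → 3.
Orbitals: 1 + 3 = 4. With m_s fixed to +1/2 there is one state per orbital, so 4 states.

4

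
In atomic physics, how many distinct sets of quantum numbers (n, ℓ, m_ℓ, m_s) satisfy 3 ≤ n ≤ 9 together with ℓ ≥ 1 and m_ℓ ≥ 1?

For each n in the range, tally the orbitals obeying ℓ ≥ 1 and m_ℓ ≥ 1:
n=3 → 3; n=4 → 6; n=5 → 10; n=6 → 15; n=7 → 21; n=8 → 28; n=9 → 36.
Orbitals: 3 + 6 + 10 + 15 + 21 + 28 + 36 = 119. Including both spin states (m_s = ±1/2) gives 2 × 119 = 238 states.

238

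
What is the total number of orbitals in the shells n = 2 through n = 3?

Shell n has n² orbitals: 2²=4 + 3²=9 = 13 orbitals.

13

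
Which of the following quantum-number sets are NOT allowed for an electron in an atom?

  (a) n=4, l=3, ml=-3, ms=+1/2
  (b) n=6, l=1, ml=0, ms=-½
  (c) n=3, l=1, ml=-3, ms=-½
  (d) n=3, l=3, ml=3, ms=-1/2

(c) and (d)

(c) has |ml| = 3 > l = 1, violating −l ≤ ml ≤ l.
(d) has l = 3 ≥ n = 3, violating 0 ≤ l ≤ n−1.
The remaining sets (a), (b) satisfy all four rules.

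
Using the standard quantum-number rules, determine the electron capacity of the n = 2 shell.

8

A shell holds 2n² electrons: 2 × 2² = 2 × 4 = 8.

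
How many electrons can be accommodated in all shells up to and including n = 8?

408

Total orbitals = 1² + 2² + 3² + 4² + 5² + 6² + 7² + 8² = 204. Doubling for spin gives 408 electrons.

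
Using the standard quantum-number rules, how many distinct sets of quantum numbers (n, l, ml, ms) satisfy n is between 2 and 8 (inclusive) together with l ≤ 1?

56

Work shell by shell — for each n, count the (l, ml) pairs that satisfy l ≤ 1:
n=2 → 4; n=3 → 4; n=4 → 4; n=5 → 4; n=6 → 4; n=7 → 4; n=8 → 4.
Orbitals: 4 + 4 + 4 + 4 + 4 + 4 + 4 = 28. Including both spin states (ms = ±1/2) gives 2 × 28 = 56 states.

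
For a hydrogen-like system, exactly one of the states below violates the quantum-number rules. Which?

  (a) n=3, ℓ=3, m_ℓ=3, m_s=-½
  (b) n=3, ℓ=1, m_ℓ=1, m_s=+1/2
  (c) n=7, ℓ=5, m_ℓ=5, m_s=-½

(a)

(a) has ℓ = 3 ≥ n = 3, violating 0 ≤ ℓ ≤ n−1.
The remaining sets (b), (c) satisfy all four rules.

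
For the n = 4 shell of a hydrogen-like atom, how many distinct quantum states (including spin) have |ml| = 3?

4

The (l, ml) pairs meeting |ml| = 3 give: l=3 → 2.
Orbitals: 2. Each orbital carries two spin states, so 2 × 2 = 4 states.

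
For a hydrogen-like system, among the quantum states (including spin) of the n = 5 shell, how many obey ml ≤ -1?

For n = 5, l ranges over 0 … 4.
Per l-value: l=1 → 1; l=2 → 2; l=3 → 3; l=4 → 4.
Orbitals: 1 + 2 + 3 + 4 = 10. Each orbital carries two spin states, so 10 × 2 = 20 states.

20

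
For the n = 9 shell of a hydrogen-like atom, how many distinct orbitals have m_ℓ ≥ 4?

15

With n = 9 the allowed ℓ are 0, 1, …, 8.
Contributions: ℓ=4 → 1; ℓ=5 → 2; ℓ=6 → 3; ℓ=7 → 4; ℓ=8 → 5.
Total orbitals: 1 + 2 + 3 + 4 + 5 = 15.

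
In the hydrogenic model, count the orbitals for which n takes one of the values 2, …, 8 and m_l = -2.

Go shell by shell, enumerating (l, m_l) with m_l = -2:
n=3 → 1; n=4 → 2; n=5 → 3; n=6 → 4; n=7 → 5; n=8 → 6.
Total orbitals: 1 + 2 + 3 + 4 + 5 + 6 = 21.

21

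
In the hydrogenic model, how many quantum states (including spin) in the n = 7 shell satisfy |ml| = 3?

16

The n = 7 shell has l = 0 through 6; check each.
Orbitals with |ml| = 3, by l: l=3 → 2; l=4 → 2; l=5 → 2; l=6 → 2.
Orbitals: 2 + 2 + 2 + 2 = 8. Each orbital carries two spin states, so 8 × 2 = 16 states.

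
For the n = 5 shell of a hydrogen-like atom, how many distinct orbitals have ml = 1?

Go through l = 0, …, 4 (the values permitted for n = 5).
Per l-value: l=1 → 1; l=2 → 1; l=3 → 1; l=4 → 1.
Total orbitals: 1 + 1 + 1 + 1 = 4.

4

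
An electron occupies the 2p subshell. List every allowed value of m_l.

The 2p subshell has l = 1, and m_l takes every integer from −l to +l. With l = 1 that gives the 3 values -1, 0, 1.

-1, 0, 1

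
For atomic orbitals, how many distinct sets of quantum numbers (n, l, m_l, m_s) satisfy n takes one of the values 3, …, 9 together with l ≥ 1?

546

For each n in the range, tally the orbitals obeying l ≥ 1:
n=3 → 8; n=4 → 15; n=5 → 24; n=6 → 35; n=7 → 48; n=8 → 63; n=9 → 80.
Orbitals: 8 + 15 + 24 + 35 + 48 + 63 + 80 = 273. Including both spin states (m_s = ±1/2) gives 2 × 273 = 546 states.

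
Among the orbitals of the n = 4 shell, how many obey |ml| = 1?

Orbitals with |ml| = 1, by l: l=1 → 2; l=2 → 2; l=3 → 2.
Total orbitals: 2 + 2 + 2 = 6.

6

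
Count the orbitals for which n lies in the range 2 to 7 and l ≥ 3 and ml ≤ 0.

Go shell by shell, enumerating (l, ml) with l ≥ 3 and ml ≤ 0:
n=4 → 4; n=5 → 9; n=6 → 15; n=7 → 22.
Total orbitals: 4 + 9 + 15 + 22 = 50.

50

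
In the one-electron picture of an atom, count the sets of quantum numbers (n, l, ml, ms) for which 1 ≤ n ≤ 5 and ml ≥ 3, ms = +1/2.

Count contributing orbitals for each principal shell:
n=4 → 1; n=5 → 3.
Orbitals: 1 + 3 = 4. With ms fixed to +1/2 there is one state per orbital, so 4 states.

4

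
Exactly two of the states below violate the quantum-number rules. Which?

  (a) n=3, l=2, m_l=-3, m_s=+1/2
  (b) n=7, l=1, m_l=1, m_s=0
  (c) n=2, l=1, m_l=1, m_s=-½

(a) has |m_l| = 3 > l = 2, violating −l ≤ m_l ≤ l.
(b) has m_s = 0, but an electron's spin must be ±1/2.
The remaining set (c) satisfies all four rules.

(a) and (b)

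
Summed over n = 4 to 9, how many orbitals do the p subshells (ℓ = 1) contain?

18

A p subshell (ℓ = 1) exists for every n ≥ 2, so shells n = 4, 5, 6, 7, 8, 9 each contribute one — 6 subshells.
Since each p subshell has 2·1+1 = 3 orbitals, the total is 6 × 3 = 18.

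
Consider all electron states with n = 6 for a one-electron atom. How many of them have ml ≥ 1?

With n = 6 the allowed l are 0, 1, …, 5.
Per l-value: l=1 → 1; l=2 → 2; l=3 → 3; l=4 → 4; l=5 → 5.
Orbitals: 1 + 2 + 3 + 4 + 5 = 15. Each orbital carries two spin states, so 15 × 2 = 30 states.

30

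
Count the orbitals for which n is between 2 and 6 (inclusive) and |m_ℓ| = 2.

20

For each n in the range, tally the orbitals obeying |m_ℓ| = 2:
n=3 → 2; n=4 → 4; n=5 → 6; n=6 → 8.
Total orbitals: 2 + 4 + 6 + 8 = 20.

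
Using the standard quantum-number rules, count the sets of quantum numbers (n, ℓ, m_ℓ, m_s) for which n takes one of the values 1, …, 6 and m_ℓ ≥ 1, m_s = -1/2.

35

Treat each shell separately and count matching orbitals:
n=2 → 1; n=3 → 3; n=4 → 6; n=5 → 10; n=6 → 15.
Orbitals: 1 + 3 + 6 + 10 + 15 = 35. With m_s fixed to -1/2 there is one state per orbital, so 35 states.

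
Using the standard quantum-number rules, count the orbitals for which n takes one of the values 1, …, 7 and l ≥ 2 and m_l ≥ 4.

Per-shell orbital counts meeting the constraint:
n=5 → 1; n=6 → 3; n=7 → 6.
Total orbitals: 1 + 3 + 6 = 10.

10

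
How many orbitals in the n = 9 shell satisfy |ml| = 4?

Contributions: l=4 → 2; l=5 → 2; l=6 → 2; l=7 → 2; l=8 → 2.
Total orbitals: 2 + 2 + 2 + 2 + 2 = 10.

10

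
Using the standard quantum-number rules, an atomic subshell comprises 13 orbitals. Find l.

2l+1 = 13 gives l = 6.

l = 6 (i)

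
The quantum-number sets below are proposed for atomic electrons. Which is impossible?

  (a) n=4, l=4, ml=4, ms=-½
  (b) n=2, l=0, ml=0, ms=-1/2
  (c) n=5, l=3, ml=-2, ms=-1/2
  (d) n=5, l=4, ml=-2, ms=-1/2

(a) has l = 4 ≥ n = 4, violating 0 ≤ l ≤ n−1.
The remaining sets (b), (c), (d) satisfy all four rules.

(a)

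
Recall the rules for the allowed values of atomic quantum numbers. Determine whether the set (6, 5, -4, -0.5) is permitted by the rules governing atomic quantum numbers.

n = 6 is a positive integer. ℓ = 5 satisfies 0 ≤ ℓ ≤ n−1 = 5. m_ℓ = -4 lies in the range −ℓ … +ℓ (here −5 … 5). m_s = -1/2 is one of ±1/2.
All four constraints are satisfied.

Allowed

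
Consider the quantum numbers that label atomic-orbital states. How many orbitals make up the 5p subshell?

3

A subshell has 2l+1 orbitals; with l = 1, that's 3.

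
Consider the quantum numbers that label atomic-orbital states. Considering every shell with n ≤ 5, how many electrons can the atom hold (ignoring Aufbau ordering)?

Total orbitals = 1² + 2² + 3² + 4² + 5² = 55. Doubling for spin gives 110 electrons.

110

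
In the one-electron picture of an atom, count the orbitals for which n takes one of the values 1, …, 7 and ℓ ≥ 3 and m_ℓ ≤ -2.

30

Go shell by shell, enumerating (ℓ, m_ℓ) with ℓ ≥ 3 and m_ℓ ≤ -2:
n=4 → 2; n=5 → 5; n=6 → 9; n=7 → 14.
Total orbitals: 2 + 5 + 9 + 14 = 30.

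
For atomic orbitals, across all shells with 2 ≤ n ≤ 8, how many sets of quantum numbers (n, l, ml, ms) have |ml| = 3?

Treat each shell separately and count matching orbitals:
n=4 → 2; n=5 → 4; n=6 → 6; n=7 → 8; n=8 → 10.
Orbitals: 2 + 4 + 6 + 8 + 10 = 30. Including both spin states (ms = ±1/2) gives 2 × 30 = 60 states.

60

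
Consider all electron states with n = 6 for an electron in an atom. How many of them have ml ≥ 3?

12

The n = 6 shell has l = 0 through 5; check each.
Orbitals with ml ≥ 3, by l: l=3 → 1; l=4 → 2; l=5 → 3.
Orbitals: 1 + 2 + 3 = 6. Each orbital carries two spin states, so 6 × 2 = 12 states.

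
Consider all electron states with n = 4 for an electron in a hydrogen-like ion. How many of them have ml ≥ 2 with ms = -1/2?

3

Go through l = 0, …, 3 (the values permitted for n = 4).
Orbitals with ml ≥ 2, by l: l=2 → 1; l=3 → 2.
Orbitals: 1 + 2 = 3. With ms fixed to a single value there is one state per orbital, giving 3 states.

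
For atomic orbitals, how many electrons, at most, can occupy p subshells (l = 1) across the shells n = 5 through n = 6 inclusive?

A p subshell (l = 1) exists for every n ≥ 2, so shells n = 5, 6 each contribute one — 2 subshells.
Since each p subshell holds 2(2·1+1) = 6 electrons, the total is 2 × 6 = 12.

12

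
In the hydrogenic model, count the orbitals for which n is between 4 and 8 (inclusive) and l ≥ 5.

Treat each shell separately and count matching orbitals:
n=6 → 11; n=7 → 24; n=8 → 39.
Total orbitals: 11 + 24 + 39 = 74.

74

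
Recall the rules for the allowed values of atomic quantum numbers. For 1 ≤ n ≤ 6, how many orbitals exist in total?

Total orbitals = 1² + 2² + 3² + 4² + 5² + 6² = 91.

91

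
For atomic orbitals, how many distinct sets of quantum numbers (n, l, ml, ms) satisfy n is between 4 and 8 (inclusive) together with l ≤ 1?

For each n in the range, tally the orbitals obeying l ≤ 1:
n=4 → 4; n=5 → 4; n=6 → 4; n=7 → 4; n=8 → 4.
Orbitals: 4 + 4 + 4 + 4 + 4 = 20. Including both spin states (ms = ±1/2) gives 2 × 20 = 40 states.

40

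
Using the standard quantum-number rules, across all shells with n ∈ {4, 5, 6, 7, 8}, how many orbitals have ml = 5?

6

Treat each shell separately and count matching orbitals:
n=6 → 1; n=7 → 2; n=8 → 3.
Total orbitals: 1 + 2 + 3 = 6.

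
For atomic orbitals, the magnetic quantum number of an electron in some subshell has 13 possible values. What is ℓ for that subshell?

ℓ = 6

m_ℓ ranges over 2ℓ+1 integers, so 2ℓ+1 = 13 ⇒ ℓ = 6.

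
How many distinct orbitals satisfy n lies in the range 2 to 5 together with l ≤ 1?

For each n in the range, tally the orbitals obeying l ≤ 1:
n=2 → 4; n=3 → 4; n=4 → 4; n=5 → 4.
Total orbitals: 4 + 4 + 4 + 4 = 16.

16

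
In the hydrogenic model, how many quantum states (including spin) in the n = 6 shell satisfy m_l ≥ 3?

12

The (l, m_l) pairs meeting m_l ≥ 3 give: l=3 → 1; l=4 → 2; l=5 → 3.
Orbitals: 1 + 2 + 3 = 6. Each orbital carries two spin states, so 6 × 2 = 12 states.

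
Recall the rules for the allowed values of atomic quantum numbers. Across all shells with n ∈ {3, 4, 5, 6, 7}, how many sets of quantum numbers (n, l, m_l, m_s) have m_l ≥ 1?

Go shell by shell, enumerating (l, m_l) with m_l ≥ 1:
n=3 → 3; n=4 → 6; n=5 → 10; n=6 → 15; n=7 → 21.
Orbitals: 3 + 6 + 10 + 15 + 21 = 55. Including both spin states (m_s = ±1/2) gives 2 × 55 = 110 states.

110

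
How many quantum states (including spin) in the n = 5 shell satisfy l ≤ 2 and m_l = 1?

4

With n = 5 the allowed l are 0, 1, …, 4.
Orbitals with l ≤ 2 and m_l = 1, by l: l=1 → 1; l=2 → 1.
Orbitals: 1 + 1 = 2. Each orbital carries two spin states, so 2 × 2 = 4 states.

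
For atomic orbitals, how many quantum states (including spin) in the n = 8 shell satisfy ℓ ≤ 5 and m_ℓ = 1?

10

For n = 8, ℓ ranges over 0 … 7.
Contributions: ℓ=1 → 1; ℓ=2 → 1; ℓ=3 → 1; ℓ=4 → 1; ℓ=5 → 1.
Orbitals: 1 + 1 + 1 + 1 + 1 = 5. Each orbital carries two spin states, so 5 × 2 = 10 states.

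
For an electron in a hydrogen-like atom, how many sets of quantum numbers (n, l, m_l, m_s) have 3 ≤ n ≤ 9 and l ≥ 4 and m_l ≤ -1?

For each n in the range, tally the orbitals obeying l ≥ 4 and m_l ≤ -1:
n=5 → 4; n=6 → 9; n=7 → 15; n=8 → 22; n=9 → 30.
Orbitals: 4 + 9 + 15 + 22 + 30 = 80. Including both spin states (m_s = ±1/2) gives 2 × 80 = 160 states.

160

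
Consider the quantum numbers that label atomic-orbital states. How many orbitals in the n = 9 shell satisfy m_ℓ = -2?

The n = 9 shell has ℓ = 0 through 8; check each.
Contributions: ℓ=2 → 1; ℓ=3 → 1; ℓ=4 → 1; ℓ=5 → 1; ℓ=6 → 1; ℓ=7 → 1; ℓ=8 → 1.
Total orbitals: 1 + 1 + 1 + 1 + 1 + 1 + 1 = 7.

7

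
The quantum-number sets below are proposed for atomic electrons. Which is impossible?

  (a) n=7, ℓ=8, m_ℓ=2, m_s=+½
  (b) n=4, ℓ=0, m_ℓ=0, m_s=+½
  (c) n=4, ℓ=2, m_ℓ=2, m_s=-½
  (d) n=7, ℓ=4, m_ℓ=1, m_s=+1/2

(a) has ℓ = 8 ≥ n = 7, violating 0 ≤ ℓ ≤ n−1.
The remaining sets (b), (c), (d) satisfy all four rules.

(a)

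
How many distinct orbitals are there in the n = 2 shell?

4

The n = 2 shell contains n² = 2² = 4 orbitals.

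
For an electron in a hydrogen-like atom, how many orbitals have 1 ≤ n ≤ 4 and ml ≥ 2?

Count contributing orbitals for each principal shell:
n=3 → 1; n=4 → 3.
Total orbitals: 1 + 3 = 4.

4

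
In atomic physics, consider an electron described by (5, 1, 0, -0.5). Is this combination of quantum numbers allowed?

n = 5 is a positive integer. ℓ = 1 satisfies 0 ≤ ℓ ≤ n−1 = 4. m_ℓ = 0 lies in the range −ℓ … +ℓ (here −1 … 1). m_s = -1/2 is one of ±1/2.
All four constraints are satisfied.

Yes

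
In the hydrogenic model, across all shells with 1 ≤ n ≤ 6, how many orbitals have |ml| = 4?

Count contributing orbitals for each principal shell:
n=5 → 2; n=6 → 4.
Total orbitals: 2 + 4 = 6.

6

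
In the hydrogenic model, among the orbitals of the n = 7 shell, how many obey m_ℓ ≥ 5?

3

The (ℓ, m_ℓ) pairs meeting m_ℓ ≥ 5 give: ℓ=5 → 1; ℓ=6 → 2.
Total orbitals: 1 + 2 = 3.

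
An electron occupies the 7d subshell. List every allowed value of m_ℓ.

The 7d subshell has ℓ = 2, and m_ℓ takes every integer from −ℓ to +ℓ. With ℓ = 2 that gives the 5 values -2, -1, 0, 1, 2.

-2, -1, 0, 1, 2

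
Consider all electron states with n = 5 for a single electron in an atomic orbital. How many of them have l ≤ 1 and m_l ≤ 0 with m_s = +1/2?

For n = 5, l ranges over 0 … 4.
Orbitals with l ≤ 1 and m_l ≤ 0, by l: l=0 → 1; l=1 → 2.
Orbitals: 1 + 2 = 3. With m_s fixed to a single value there is one state per orbital, giving 3 states.

3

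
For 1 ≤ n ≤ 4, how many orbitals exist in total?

30

Total orbitals = 1² + 2² + 3² + 4² = 30.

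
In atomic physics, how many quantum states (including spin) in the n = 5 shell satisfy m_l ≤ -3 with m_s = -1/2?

The (l, m_l) pairs meeting m_l ≤ -3 give: l=3 → 1; l=4 → 2.
Orbitals: 1 + 2 = 3. With m_s fixed to a single value there is one state per orbital, giving 3 states.

3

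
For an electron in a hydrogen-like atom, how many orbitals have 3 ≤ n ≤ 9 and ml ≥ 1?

Count contributing orbitals for each principal shell:
n=3 → 3; n=4 → 6; n=5 → 10; n=6 → 15; n=7 → 21; n=8 → 28; n=9 → 36.
Total orbitals: 3 + 6 + 10 + 15 + 21 + 28 + 36 = 119.

119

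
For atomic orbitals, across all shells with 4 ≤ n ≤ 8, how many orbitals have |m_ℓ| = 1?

50

For each n in the range, tally the orbitals obeying |m_ℓ| = 1:
n=4 → 6; n=5 → 8; n=6 → 10; n=7 → 12; n=8 → 14.
Total orbitals: 6 + 8 + 10 + 12 + 14 = 50.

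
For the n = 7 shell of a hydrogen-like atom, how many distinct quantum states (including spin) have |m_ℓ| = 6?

For n = 7, ℓ ranges over 0 … 6.
The (ℓ, m_ℓ) pairs meeting |m_ℓ| = 6 give: ℓ=6 → 2.
Orbitals: 2. Each orbital carries two spin states, so 2 × 2 = 4 states.

4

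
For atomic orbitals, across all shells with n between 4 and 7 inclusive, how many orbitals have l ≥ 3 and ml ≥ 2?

Per-shell orbital counts meeting the constraint:
n=4 → 2; n=5 → 5; n=6 → 9; n=7 → 14.
Total orbitals: 2 + 5 + 9 + 14 = 30.

30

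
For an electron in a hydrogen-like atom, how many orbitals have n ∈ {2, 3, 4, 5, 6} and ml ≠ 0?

Work shell by shell — for each n, count the (l, ml) pairs that satisfy ml ≠ 0:
n=2 → 2; n=3 → 6; n=4 → 12; n=5 → 20; n=6 → 30.
Total orbitals: 2 + 6 + 12 + 20 + 30 = 70.

70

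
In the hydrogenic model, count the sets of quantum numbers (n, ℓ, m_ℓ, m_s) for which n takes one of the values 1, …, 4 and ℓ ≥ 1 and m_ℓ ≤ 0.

32

Per-shell orbital counts meeting the constraint:
n=2 → 2; n=3 → 5; n=4 → 9.
Orbitals: 2 + 5 + 9 = 16. Including both spin states (m_s = ±1/2) gives 2 × 16 = 32 states.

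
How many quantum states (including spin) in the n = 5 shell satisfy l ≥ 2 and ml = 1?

6

Go through l = 0, …, 4 (the values permitted for n = 5).
Contributions: l=2 → 1; l=3 → 1; l=4 → 1.
Orbitals: 1 + 1 + 1 = 3. Each orbital carries two spin states, so 3 × 2 = 6 states.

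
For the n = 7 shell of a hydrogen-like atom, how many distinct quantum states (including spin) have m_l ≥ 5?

6

With n = 7 the allowed l are 0, 1, …, 6.
The (l, m_l) pairs meeting m_l ≥ 5 give: l=5 → 1; l=6 → 2.
Orbitals: 1 + 2 = 3. Each orbital carries two spin states, so 3 × 2 = 6 states.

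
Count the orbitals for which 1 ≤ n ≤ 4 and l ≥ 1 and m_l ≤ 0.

Work shell by shell — for each n, count the (l, m_l) pairs that satisfy l ≥ 1 and m_l ≤ 0:
n=2 → 2; n=3 → 5; n=4 → 9.
Total orbitals: 2 + 5 + 9 = 16.

16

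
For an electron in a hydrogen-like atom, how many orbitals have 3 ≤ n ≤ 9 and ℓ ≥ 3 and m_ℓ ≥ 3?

Treat each shell separately and count matching orbitals:
n=4 → 1; n=5 → 3; n=6 → 6; n=7 → 10; n=8 → 15; n=9 → 21.
Total orbitals: 1 + 3 + 6 + 10 + 15 + 21 = 56.

56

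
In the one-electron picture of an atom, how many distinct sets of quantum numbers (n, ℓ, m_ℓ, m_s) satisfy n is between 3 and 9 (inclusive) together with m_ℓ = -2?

56

Treat each shell separately and count matching orbitals:
n=3 → 1; n=4 → 2; n=5 → 3; n=6 → 4; n=7 → 5; n=8 → 6; n=9 → 7.
Orbitals: 1 + 2 + 3 + 4 + 5 + 6 + 7 = 28. Including both spin states (m_s = ±1/2) gives 2 × 28 = 56 states.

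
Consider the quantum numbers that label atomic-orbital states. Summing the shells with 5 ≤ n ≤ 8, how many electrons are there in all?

Shell n has n² orbitals: 5²=25 + 6²=36 + 7²=49 + 8²=64 = 174 orbitals.
Two spin states per orbital: 2 × 174 = 348 electrons.

348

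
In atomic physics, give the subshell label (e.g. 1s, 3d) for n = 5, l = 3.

l = 3 corresponds to the letter 'f', so the subshell is 5f.

5f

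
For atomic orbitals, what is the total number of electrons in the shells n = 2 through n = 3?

Shell n has n² orbitals: 2²=4 + 3²=9 = 13 orbitals.
Two spin states per orbital: 2 × 13 = 26 electrons.

26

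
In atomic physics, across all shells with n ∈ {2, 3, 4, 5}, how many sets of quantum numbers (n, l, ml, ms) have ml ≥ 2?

20

For each n in the range, tally the orbitals obeying ml ≥ 2:
n=3 → 1; n=4 → 3; n=5 → 6.
Orbitals: 1 + 3 + 6 = 10. Including both spin states (ms = ±1/2) gives 2 × 10 = 20 states.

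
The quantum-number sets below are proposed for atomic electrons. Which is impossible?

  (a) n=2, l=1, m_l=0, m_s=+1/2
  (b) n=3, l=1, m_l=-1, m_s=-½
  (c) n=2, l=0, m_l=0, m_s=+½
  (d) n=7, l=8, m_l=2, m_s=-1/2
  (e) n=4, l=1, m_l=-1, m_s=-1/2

(d) has l = 8 ≥ n = 7, violating 0 ≤ l ≤ n−1.
The remaining sets (a), (b), (c), (e) satisfy all four rules.

(d)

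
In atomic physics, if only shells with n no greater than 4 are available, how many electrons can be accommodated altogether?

Total orbitals = 1² + 2² + 3² + 4² = 30. Doubling for spin gives 60 electrons.

60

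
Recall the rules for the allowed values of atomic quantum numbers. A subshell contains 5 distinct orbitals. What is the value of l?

2l+1 = 5 gives l = 2.

l = 2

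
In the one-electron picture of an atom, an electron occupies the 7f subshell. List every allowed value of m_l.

-3, -2, -1, 0, 1, 2, 3

The 7f subshell has l = 3, and m_l takes every integer from −l to +l. With l = 3 that gives the 7 values -3, -2, -1, 0, 1, 2, 3.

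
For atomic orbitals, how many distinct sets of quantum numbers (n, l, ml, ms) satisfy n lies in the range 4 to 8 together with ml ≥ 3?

70

For each n in the range, tally the orbitals obeying ml ≥ 3:
n=4 → 1; n=5 → 3; n=6 → 6; n=7 → 10; n=8 → 15.
Orbitals: 1 + 3 + 6 + 10 + 15 = 35. Including both spin states (ms = ±1/2) gives 2 × 35 = 70 states.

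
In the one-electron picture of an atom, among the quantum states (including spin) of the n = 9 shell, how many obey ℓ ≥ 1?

For n = 9, ℓ ranges over 0 … 8.
Orbitals with ℓ ≥ 1, by ℓ: ℓ=1 → 3; ℓ=2 → 5; ℓ=3 → 7; ℓ=4 → 9; ℓ=5 → 11; ℓ=6 → 13; ℓ=7 → 15; ℓ=8 → 17.
Orbitals: 3 + 5 + 7 + 9 + 11 + 13 + 15 + 17 = 80. Each orbital carries two spin states, so 80 × 2 = 160 states.

160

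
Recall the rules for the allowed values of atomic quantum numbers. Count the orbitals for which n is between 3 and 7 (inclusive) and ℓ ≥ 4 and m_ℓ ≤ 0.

Per-shell orbital counts meeting the constraint:
n=5 → 5; n=6 → 11; n=7 → 18.
Total orbitals: 5 + 11 + 18 = 34.

34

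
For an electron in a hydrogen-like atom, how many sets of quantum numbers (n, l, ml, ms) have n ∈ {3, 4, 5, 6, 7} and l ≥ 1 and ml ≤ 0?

150

Work shell by shell — for each n, count the (l, ml) pairs that satisfy l ≥ 1 and ml ≤ 0:
n=3 → 5; n=4 → 9; n=5 → 14; n=6 → 20; n=7 → 27.
Orbitals: 5 + 9 + 14 + 20 + 27 = 75. Including both spin states (ms = ±1/2) gives 2 × 75 = 150 states.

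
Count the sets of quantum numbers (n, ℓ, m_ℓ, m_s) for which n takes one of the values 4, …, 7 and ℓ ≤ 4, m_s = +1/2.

Count contributing orbitals for each principal shell:
n=4 → 16; n=5 → 25; n=6 → 25; n=7 → 25.
Orbitals: 16 + 25 + 25 + 25 = 91. With m_s fixed to +1/2 there is one state per orbital, so 91 states.

91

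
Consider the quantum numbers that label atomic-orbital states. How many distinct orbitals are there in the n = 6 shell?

The n = 6 shell contains n² = 6² = 36 orbitals.

36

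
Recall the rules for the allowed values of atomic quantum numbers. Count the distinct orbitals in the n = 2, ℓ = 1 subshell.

A subshell has 2ℓ+1 orbitals; with ℓ = 1, that's 3.

3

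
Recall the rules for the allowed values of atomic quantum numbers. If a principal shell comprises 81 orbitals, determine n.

n = 9

n² = 81 ⇒ n = 9.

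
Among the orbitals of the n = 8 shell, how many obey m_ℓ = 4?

4

The (ℓ, m_ℓ) pairs meeting m_ℓ = 4 give: ℓ=4 → 1; ℓ=5 → 1; ℓ=6 → 1; ℓ=7 → 1.
Total orbitals: 1 + 1 + 1 + 1 = 4.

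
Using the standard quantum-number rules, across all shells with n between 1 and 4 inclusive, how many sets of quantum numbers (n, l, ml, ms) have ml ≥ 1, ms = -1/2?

10

For each n in the range, tally the orbitals obeying ml ≥ 1:
n=2 → 1; n=3 → 3; n=4 → 6.
Orbitals: 1 + 3 + 6 = 10. With ms fixed to -1/2 there is one state per orbital, so 10 states.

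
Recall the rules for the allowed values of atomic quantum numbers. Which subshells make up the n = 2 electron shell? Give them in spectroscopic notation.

For n = 2, ℓ runs from 0 to 1. In spectroscopic notation ℓ = 0,1,2,… ↔ s,p,d,f,g,h,i, so the subshells are 2s, 2p.

2s, 2p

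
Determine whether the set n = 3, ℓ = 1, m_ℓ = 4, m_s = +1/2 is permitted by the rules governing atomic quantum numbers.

The magnetic quantum number must satisfy −ℓ ≤ m_ℓ ≤ ℓ. With ℓ = 1, m_ℓ can only be -1, 0, 1, so m_ℓ = 4 is forbidden.

Invalid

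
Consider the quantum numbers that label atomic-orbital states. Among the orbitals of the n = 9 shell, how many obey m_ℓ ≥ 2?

With n = 9 the allowed ℓ are 0, 1, …, 8.
Orbitals with m_ℓ ≥ 2, by ℓ: ℓ=2 → 1; ℓ=3 → 2; ℓ=4 → 3; ℓ=5 → 4; ℓ=6 → 5; ℓ=7 → 6; ℓ=8 → 7.
Total orbitals: 1 + 2 + 3 + 4 + 5 + 6 + 7 = 28.

28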